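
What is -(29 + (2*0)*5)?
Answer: -29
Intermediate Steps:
-(29 + (2*0)*5) = -(29 + 0*5) = -(29 + 0) = -1*29 = -29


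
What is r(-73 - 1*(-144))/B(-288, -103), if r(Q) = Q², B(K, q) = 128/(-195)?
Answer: -982995/128 ≈ -7679.6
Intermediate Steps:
B(K, q) = -128/195 (B(K, q) = 128*(-1/195) = -128/195)
r(-73 - 1*(-144))/B(-288, -103) = (-73 - 1*(-144))²/(-128/195) = (-73 + 144)²*(-195/128) = 71²*(-195/128) = 5041*(-195/128) = -982995/128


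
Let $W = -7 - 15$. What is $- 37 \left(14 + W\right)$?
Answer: $296$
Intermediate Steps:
$W = -22$ ($W = -7 - 15 = -22$)
$- 37 \left(14 + W\right) = - 37 \left(14 - 22\right) = \left(-37\right) \left(-8\right) = 296$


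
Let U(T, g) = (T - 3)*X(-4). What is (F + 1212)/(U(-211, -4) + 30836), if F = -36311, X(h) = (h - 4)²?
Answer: -35099/17140 ≈ -2.0478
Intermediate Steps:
X(h) = (-4 + h)²
U(T, g) = -192 + 64*T (U(T, g) = (T - 3)*(-4 - 4)² = (-3 + T)*(-8)² = (-3 + T)*64 = -192 + 64*T)
(F + 1212)/(U(-211, -4) + 30836) = (-36311 + 1212)/((-192 + 64*(-211)) + 30836) = -35099/((-192 - 13504) + 30836) = -35099/(-13696 + 30836) = -35099/17140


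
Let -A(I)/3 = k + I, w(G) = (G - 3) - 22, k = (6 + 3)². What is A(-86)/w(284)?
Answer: 15/259 ≈ 0.057915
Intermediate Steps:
k = 81 (k = 9² = 81)
w(G) = -25 + G (w(G) = (-3 + G) - 22 = -25 + G)
A(I) = -243 - 3*I (A(I) = -3*(81 + I) = -243 - 3*I)
A(-86)/w(284) = (-243 - 3*(-86))/(-25 + 284) = (-243 + 258)/259 = 15*(1/259) = 15/259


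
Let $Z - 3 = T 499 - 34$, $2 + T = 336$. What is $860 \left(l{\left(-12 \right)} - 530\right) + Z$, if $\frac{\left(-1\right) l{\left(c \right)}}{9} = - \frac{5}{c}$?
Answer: $-292390$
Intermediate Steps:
$T = 334$ ($T = -2 + 336 = 334$)
$Z = 166635$ ($Z = 3 + \left(334 \cdot 499 - 34\right) = 3 + \left(166666 - 34\right) = 3 + 166632 = 166635$)
$l{\left(c \right)} = \frac{45}{c}$ ($l{\left(c \right)} = - 9 \left(- \frac{5}{c}\right) = \frac{45}{c}$)
$860 \left(l{\left(-12 \right)} - 530\right) + Z = 860 \left(\frac{45}{-12} - 530\right) + 166635 = 860 \left(45 \left(- \frac{1}{12}\right) - 530\right) + 166635 = 860 \left(- \frac{15}{4} - 530\right) + 166635 = 860 \left(- \frac{2135}{4}\right) + 166635 = -459025 + 166635 = -292390$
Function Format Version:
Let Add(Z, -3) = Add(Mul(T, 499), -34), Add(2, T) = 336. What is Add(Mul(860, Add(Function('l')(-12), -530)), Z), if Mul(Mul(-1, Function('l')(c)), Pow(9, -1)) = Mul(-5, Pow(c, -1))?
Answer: -292390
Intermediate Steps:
T = 334 (T = Add(-2, 336) = 334)
Z = 166635 (Z = Add(3, Add(Mul(334, 499), -34)) = Add(3, Add(166666, -34)) = Add(3, 166632) = 166635)
Function('l')(c) = Mul(45, Pow(c, -1)) (Function('l')(c) = Mul(-9, Mul(-5, Pow(c, -1))) = Mul(45, Pow(c, -1)))
Add(Mul(860, Add(Function('l')(-12), -530)), Z) = Add(Mul(860, Add(Mul(45, Pow(-12, -1)), -530)), 166635) = Add(Mul(860, Add(Mul(45, Rational(-1, 12)), -530)), 166635) = Add(Mul(860, Add(Rational(-15, 4), -530)), 166635) = Add(Mul(860, Rational(-2135, 4)), 166635) = Add(-459025, 166635) = -292390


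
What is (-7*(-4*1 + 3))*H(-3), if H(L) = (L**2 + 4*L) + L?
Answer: -42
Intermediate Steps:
H(L) = L**2 + 5*L
(-7*(-4*1 + 3))*H(-3) = (-7*(-4*1 + 3))*(-3*(5 - 3)) = (-7*(-4 + 3))*(-3*2) = -7*(-1)*(-6) = 7*(-6) = -42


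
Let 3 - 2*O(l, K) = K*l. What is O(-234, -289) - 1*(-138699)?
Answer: 209775/2 ≈ 1.0489e+5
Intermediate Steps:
O(l, K) = 3/2 - K*l/2
O(-234, -289) - 1*(-138699) = (3/2 - ½*(-289)*(-234)) - 1*(-138699) = (3/2 - 33813) + 138699 = -67623/2 + 138699 = 209775/2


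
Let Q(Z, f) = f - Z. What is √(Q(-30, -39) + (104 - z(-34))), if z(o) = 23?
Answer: 6*√2 ≈ 8.4853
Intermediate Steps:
√(Q(-30, -39) + (104 - z(-34))) = √((-39 - 1*(-30)) + (104 - 1*23)) = √((-39 + 30) + (104 - 23)) = √(-9 + 81) = √72 = 6*√2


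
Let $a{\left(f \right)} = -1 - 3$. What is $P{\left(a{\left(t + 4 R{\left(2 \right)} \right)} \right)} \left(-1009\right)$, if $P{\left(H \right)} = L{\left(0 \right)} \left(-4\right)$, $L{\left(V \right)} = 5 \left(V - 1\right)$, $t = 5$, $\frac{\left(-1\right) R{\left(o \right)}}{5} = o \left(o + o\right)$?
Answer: $-20180$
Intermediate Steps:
$R{\left(o \right)} = - 10 o^{2}$ ($R{\left(o \right)} = - 5 o \left(o + o\right) = - 5 o 2 o = - 5 \cdot 2 o^{2} = - 10 o^{2}$)
$L{\left(V \right)} = -5 + 5 V$ ($L{\left(V \right)} = 5 \left(-1 + V\right) = -5 + 5 V$)
$a{\left(f \right)} = -4$
$P{\left(H \right)} = 20$ ($P{\left(H \right)} = \left(-5 + 5 \cdot 0\right) \left(-4\right) = \left(-5 + 0\right) \left(-4\right) = \left(-5\right) \left(-4\right) = 20$)
$P{\left(a{\left(t + 4 R{\left(2 \right)} \right)} \right)} \left(-1009\right) = 20 \left(-1009\right) = -20180$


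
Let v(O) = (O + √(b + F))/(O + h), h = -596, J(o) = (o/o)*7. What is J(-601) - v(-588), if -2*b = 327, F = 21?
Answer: 1925/296 + I*√570/2368 ≈ 6.5034 + 0.010082*I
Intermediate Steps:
b = -327/2 (b = -½*327 = -327/2 ≈ -163.50)
J(o) = 7 (J(o) = 1*7 = 7)
v(O) = (O + I*√570/2)/(-596 + O) (v(O) = (O + √(-327/2 + 21))/(O - 596) = (O + √(-285/2))/(-596 + O) = (O + I*√570/2)/(-596 + O))
J(-601) - v(-588) = 7 - (-588 + I*√570/2)/(-596 - 588) = 7 - (-588 + I*√570/2)/(-1184) = 7 - (-1)*(-588 + I*√570/2)/1184 = 7 - (147/296 - I*√570/2368) = 7 + (-147/296 + I*√570/2368) = 1925/296 + I*√570/2368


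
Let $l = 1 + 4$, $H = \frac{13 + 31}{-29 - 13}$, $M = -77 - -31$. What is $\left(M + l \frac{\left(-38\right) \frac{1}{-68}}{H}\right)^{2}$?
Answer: $\frac{1325178409}{559504} \approx 2368.5$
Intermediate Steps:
$M = -46$ ($M = -77 + 31 = -46$)
$H = - \frac{22}{21}$ ($H = \frac{44}{-42} = 44 \left(- \frac{1}{42}\right) = - \frac{22}{21} \approx -1.0476$)
$l = 5$
$\left(M + l \frac{\left(-38\right) \frac{1}{-68}}{H}\right)^{2} = \left(-46 + 5 \frac{\left(-38\right) \frac{1}{-68}}{- \frac{22}{21}}\right)^{2} = \left(-46 + 5 \left(-38\right) \left(- \frac{1}{68}\right) \left(- \frac{21}{22}\right)\right)^{2} = \left(-46 + 5 \cdot \frac{19}{34} \left(- \frac{21}{22}\right)\right)^{2} = \left(-46 + 5 \left(- \frac{399}{748}\right)\right)^{2} = \left(-46 - \frac{1995}{748}\right)^{2} = \left(- \frac{36403}{748}\right)^{2} = \frac{1325178409}{559504}$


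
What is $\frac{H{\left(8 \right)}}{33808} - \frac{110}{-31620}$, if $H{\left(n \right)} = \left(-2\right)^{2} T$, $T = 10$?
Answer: $\frac{15574}{3340653} \approx 0.004662$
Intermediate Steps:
$H{\left(n \right)} = 40$ ($H{\left(n \right)} = \left(-2\right)^{2} \cdot 10 = 4 \cdot 10 = 40$)
$\frac{H{\left(8 \right)}}{33808} - \frac{110}{-31620} = \frac{40}{33808} - \frac{110}{-31620} = 40 \cdot \frac{1}{33808} - - \frac{11}{3162} = \frac{5}{4226} + \frac{11}{3162} = \frac{15574}{3340653}$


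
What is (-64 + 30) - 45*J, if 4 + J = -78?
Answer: 3656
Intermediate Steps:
J = -82 (J = -4 - 78 = -82)
(-64 + 30) - 45*J = (-64 + 30) - 45*(-82) = -34 + 3690 = 3656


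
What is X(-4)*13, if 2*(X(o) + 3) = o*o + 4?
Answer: 91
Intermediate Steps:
X(o) = -1 + o²/2 (X(o) = -3 + (o*o + 4)/2 = -3 + (o² + 4)/2 = -3 + (4 + o²)/2 = -3 + (2 + o²/2) = -1 + o²/2)
X(-4)*13 = (-1 + (½)*(-4)²)*13 = (-1 + (½)*16)*13 = (-1 + 8)*13 = 7*13 = 91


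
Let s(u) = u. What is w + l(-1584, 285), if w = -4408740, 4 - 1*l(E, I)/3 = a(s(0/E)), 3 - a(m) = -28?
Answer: -4408821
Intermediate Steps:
a(m) = 31 (a(m) = 3 - 1*(-28) = 3 + 28 = 31)
l(E, I) = -81 (l(E, I) = 12 - 3*31 = 12 - 93 = -81)
w + l(-1584, 285) = -4408740 - 81 = -4408821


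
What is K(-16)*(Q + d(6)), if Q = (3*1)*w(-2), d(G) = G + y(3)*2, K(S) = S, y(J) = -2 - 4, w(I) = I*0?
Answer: 96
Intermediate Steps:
w(I) = 0
y(J) = -6
d(G) = -12 + G (d(G) = G - 6*2 = G - 12 = -12 + G)
Q = 0 (Q = (3*1)*0 = 3*0 = 0)
K(-16)*(Q + d(6)) = -16*(0 + (-12 + 6)) = -16*(0 - 6) = -16*(-6) = 96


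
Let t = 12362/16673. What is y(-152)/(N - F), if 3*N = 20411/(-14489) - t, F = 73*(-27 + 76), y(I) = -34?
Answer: 12320329947/1296430895764 ≈ 0.0095033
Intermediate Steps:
F = 3577 (F = 73*49 = 3577)
t = 12362/16673 (t = 12362*(1/16673) = 12362/16673 ≈ 0.74144)
N = -519425621/724725291 (N = (20411/(-14489) - 1*12362/16673)/3 = (20411*(-1/14489) - 12362/16673)/3 = (-20411/14489 - 12362/16673)/3 = (1/3)*(-519425621/241575097) = -519425621/724725291 ≈ -0.71672)
y(-152)/(N - F) = -34/(-519425621/724725291 - 1*3577) = -34/(-519425621/724725291 - 3577) = -34/(-2592861791528/724725291) = -34*(-724725291/2592861791528) = 12320329947/1296430895764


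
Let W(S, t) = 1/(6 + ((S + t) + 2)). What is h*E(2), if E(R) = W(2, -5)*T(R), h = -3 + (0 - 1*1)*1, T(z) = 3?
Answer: -12/5 ≈ -2.4000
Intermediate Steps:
h = -4 (h = -3 + (0 - 1)*1 = -3 - 1*1 = -3 - 1 = -4)
W(S, t) = 1/(8 + S + t) (W(S, t) = 1/(6 + (2 + S + t)) = 1/(8 + S + t))
E(R) = ⅗ (E(R) = 3/(8 + 2 - 5) = 3/5 = (⅕)*3 = ⅗)
h*E(2) = -4*⅗ = -12/5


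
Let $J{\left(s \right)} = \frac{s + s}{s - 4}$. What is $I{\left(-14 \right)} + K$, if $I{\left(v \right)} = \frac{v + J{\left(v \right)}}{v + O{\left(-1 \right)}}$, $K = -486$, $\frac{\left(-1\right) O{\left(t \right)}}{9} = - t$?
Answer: $- \frac{100490}{207} \approx -485.46$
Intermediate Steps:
$O{\left(t \right)} = 9 t$ ($O{\left(t \right)} = - 9 \left(- t\right) = 9 t$)
$J{\left(s \right)} = \frac{2 s}{-4 + s}$
$I{\left(v \right)} = \frac{v + \frac{2 v}{-4 + v}}{-9 + v}$ ($I{\left(v \right)} = \frac{v + \frac{2 v}{-4 + v}}{v + 9 \left(-1\right)} = \frac{v + \frac{2 v}{-4 + v}}{v - 9} = \frac{v + \frac{2 v}{-4 + v}}{-9 + v}$)
$I{\left(-14 \right)} + K = - \frac{14 \left(-2 - 14\right)}{\left(-9 - 14\right) \left(-4 - 14\right)} - 486 = \left(-14\right) \frac{1}{-23} \frac{1}{-18} \left(-16\right) - 486 = \left(-14\right) \left(- \frac{1}{23}\right) \left(- \frac{1}{18}\right) \left(-16\right) - 486 = \frac{112}{207} - 486 = - \frac{100490}{207}$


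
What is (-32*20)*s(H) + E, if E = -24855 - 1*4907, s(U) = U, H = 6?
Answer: -33602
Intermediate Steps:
E = -29762 (E = -24855 - 4907 = -29762)
(-32*20)*s(H) + E = -32*20*6 - 29762 = -640*6 - 29762 = -3840 - 29762 = -33602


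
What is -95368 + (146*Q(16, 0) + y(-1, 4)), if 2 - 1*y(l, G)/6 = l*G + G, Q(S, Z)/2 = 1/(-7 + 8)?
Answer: -95064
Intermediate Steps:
Q(S, Z) = 2 (Q(S, Z) = 2/(-7 + 8) = 2/1 = 2*1 = 2)
y(l, G) = 12 - 6*G - 6*G*l (y(l, G) = 12 - 6*(l*G + G) = 12 - 6*(G*l + G) = 12 - 6*(G + G*l) = 12 + (-6*G - 6*G*l) = 12 - 6*G - 6*G*l)
-95368 + (146*Q(16, 0) + y(-1, 4)) = -95368 + (146*2 + (12 - 6*4 - 6*4*(-1))) = -95368 + (292 + (12 - 24 + 24)) = -95368 + (292 + 12) = -95368 + 304 = -95064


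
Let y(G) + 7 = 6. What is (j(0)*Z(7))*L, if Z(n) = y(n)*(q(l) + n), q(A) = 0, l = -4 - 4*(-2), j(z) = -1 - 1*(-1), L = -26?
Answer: 0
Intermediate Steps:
y(G) = -1 (y(G) = -7 + 6 = -1)
j(z) = 0 (j(z) = -1 + 1 = 0)
l = 4 (l = -4 + 8 = 4)
Z(n) = -n (Z(n) = -(0 + n) = -n)
(j(0)*Z(7))*L = (0*(-1*7))*(-26) = (0*(-7))*(-26) = 0*(-26) = 0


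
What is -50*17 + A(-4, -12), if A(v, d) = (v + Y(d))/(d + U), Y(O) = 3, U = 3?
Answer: -7649/9 ≈ -849.89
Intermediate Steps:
A(v, d) = (3 + v)/(3 + d) (A(v, d) = (v + 3)/(d + 3) = (3 + v)/(3 + d))
-50*17 + A(-4, -12) = -50*17 + (3 - 4)/(3 - 12) = -850 - 1/(-9) = -850 - 1/9*(-1) = -850 + 1/9 = -7649/9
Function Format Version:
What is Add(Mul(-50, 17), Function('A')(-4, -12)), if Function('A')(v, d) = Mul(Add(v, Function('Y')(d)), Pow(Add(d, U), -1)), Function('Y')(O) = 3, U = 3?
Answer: Rational(-7649, 9) ≈ -849.89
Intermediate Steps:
Function('A')(v, d) = Mul(Pow(Add(3, d), -1), Add(3, v)) (Function('A')(v, d) = Mul(Add(v, 3), Pow(Add(d, 3), -1)) = Mul(Add(3, v), Pow(Add(3, d), -1)) = Mul(Pow(Add(3, d), -1), Add(3, v)))
Add(Mul(-50, 17), Function('A')(-4, -12)) = Add(Mul(-50, 17), Mul(Pow(Add(3, -12), -1), Add(3, -4))) = Add(-850, Mul(Pow(-9, -1), -1)) = Add(-850, Mul(Rational(-1, 9), -1)) = Add(-850, Rational(1, 9)) = Rational(-7649, 9)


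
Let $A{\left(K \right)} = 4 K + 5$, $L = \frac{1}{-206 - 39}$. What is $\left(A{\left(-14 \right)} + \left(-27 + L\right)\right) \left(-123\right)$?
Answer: $\frac{2350653}{245} \approx 9594.5$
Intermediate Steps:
$L = - \frac{1}{245}$ ($L = \frac{1}{-245} = - \frac{1}{245} \approx -0.0040816$)
$A{\left(K \right)} = 5 + 4 K$
$\left(A{\left(-14 \right)} + \left(-27 + L\right)\right) \left(-123\right) = \left(\left(5 + 4 \left(-14\right)\right) - \frac{6616}{245}\right) \left(-123\right) = \left(\left(5 - 56\right) - \frac{6616}{245}\right) \left(-123\right) = \left(-51 - \frac{6616}{245}\right) \left(-123\right) = \left(- \frac{19111}{245}\right) \left(-123\right) = \frac{2350653}{245}$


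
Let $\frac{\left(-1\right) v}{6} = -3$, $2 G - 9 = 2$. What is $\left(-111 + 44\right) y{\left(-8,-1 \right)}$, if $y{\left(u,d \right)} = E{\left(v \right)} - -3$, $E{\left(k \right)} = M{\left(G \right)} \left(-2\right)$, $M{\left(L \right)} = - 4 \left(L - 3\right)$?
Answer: $-1541$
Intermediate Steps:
$G = \frac{11}{2}$ ($G = \frac{9}{2} + \frac{1}{2} \cdot 2 = \frac{9}{2} + 1 = \frac{11}{2} \approx 5.5$)
$v = 18$ ($v = \left(-6\right) \left(-3\right) = 18$)
$M{\left(L \right)} = 12 - 4 L$ ($M{\left(L \right)} = - 4 \left(-3 + L\right) = 12 - 4 L$)
$E{\left(k \right)} = 20$ ($E{\left(k \right)} = \left(12 - 22\right) \left(-2\right) = \left(-10\right) \left(-2\right) = 20$)
$y{\left(u,d \right)} = 23$ ($y{\left(u,d \right)} = 20 - -3 = 20 + 3 = 23$)
$\left(-111 + 44\right) y{\left(-8,-1 \right)} = \left(-111 + 44\right) 23 = \left(-67\right) 23 = -1541$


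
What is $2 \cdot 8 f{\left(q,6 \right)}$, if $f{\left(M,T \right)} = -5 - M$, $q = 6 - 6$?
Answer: $-80$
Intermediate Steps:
$q = 0$ ($q = 6 - 6 = 0$)
$2 \cdot 8 f{\left(q,6 \right)} = 2 \cdot 8 \left(-5 - 0\right) = 16 \left(-5 + 0\right) = 16 \left(-5\right) = -80$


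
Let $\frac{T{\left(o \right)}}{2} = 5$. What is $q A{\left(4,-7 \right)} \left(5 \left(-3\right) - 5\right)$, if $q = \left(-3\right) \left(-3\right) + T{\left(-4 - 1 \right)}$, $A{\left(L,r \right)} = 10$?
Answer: $-3800$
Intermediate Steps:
$T{\left(o \right)} = 10$ ($T{\left(o \right)} = 2 \cdot 5 = 10$)
$q = 19$ ($q = \left(-3\right) \left(-3\right) + 10 = 9 + 10 = 19$)
$q A{\left(4,-7 \right)} \left(5 \left(-3\right) - 5\right) = 19 \cdot 10 \left(5 \left(-3\right) - 5\right) = 190 \left(-15 - 5\right) = 190 \left(-20\right) = -3800$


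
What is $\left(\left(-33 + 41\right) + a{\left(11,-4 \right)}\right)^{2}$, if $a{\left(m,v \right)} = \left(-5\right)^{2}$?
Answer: $1089$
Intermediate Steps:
$a{\left(m,v \right)} = 25$
$\left(\left(-33 + 41\right) + a{\left(11,-4 \right)}\right)^{2} = \left(\left(-33 + 41\right) + 25\right)^{2} = \left(8 + 25\right)^{2} = 33^{2} = 1089$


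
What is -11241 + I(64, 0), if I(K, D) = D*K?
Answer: -11241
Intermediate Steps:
-11241 + I(64, 0) = -11241 + 0*64 = -11241 + 0 = -11241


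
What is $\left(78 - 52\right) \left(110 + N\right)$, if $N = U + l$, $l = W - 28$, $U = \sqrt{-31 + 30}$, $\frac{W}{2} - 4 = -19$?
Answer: $1352 + 26 i \approx 1352.0 + 26.0 i$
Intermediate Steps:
$W = -30$ ($W = 8 + 2 \left(-19\right) = 8 - 38 = -30$)
$U = i$ ($U = \sqrt{-1} = i \approx 1.0 i$)
$l = -58$ ($l = -30 - 28 = -58$)
$N = -58 + i$ ($N = i - 58 = -58 + i \approx -58.0 + 1.0 i$)
$\left(78 - 52\right) \left(110 + N\right) = \left(78 - 52\right) \left(110 - \left(58 - i\right)\right) = 26 \left(52 + i\right) = 1352 + 26 i$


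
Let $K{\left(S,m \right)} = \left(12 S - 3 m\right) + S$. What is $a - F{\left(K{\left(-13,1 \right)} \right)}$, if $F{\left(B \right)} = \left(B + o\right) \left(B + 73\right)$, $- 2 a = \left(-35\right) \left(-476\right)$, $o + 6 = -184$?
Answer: $-44168$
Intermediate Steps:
$o = -190$ ($o = -6 - 184 = -190$)
$K{\left(S,m \right)} = - 3 m + 13 S$ ($K{\left(S,m \right)} = \left(- 3 m + 12 S\right) + S = - 3 m + 13 S$)
$a = -8330$ ($a = - \frac{\left(-35\right) \left(-476\right)}{2} = \left(- \frac{1}{2}\right) 16660 = -8330$)
$F{\left(B \right)} = \left(-190 + B\right) \left(73 + B\right)$ ($F{\left(B \right)} = \left(B - 190\right) \left(B + 73\right) = \left(-190 + B\right) \left(73 + B\right)$)
$a - F{\left(K{\left(-13,1 \right)} \right)} = -8330 - \left(-13870 + \left(\left(-3\right) 1 + 13 \left(-13\right)\right)^{2} - 117 \left(\left(-3\right) 1 + 13 \left(-13\right)\right)\right) = -8330 - \left(-13870 + \left(-3 - 169\right)^{2} - 117 \left(-3 - 169\right)\right) = -8330 - \left(-13870 + \left(-172\right)^{2} - -20124\right) = -8330 - \left(-13870 + 29584 + 20124\right) = -8330 - 35838 = -44168$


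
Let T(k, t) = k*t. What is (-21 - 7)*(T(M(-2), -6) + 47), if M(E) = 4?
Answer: -644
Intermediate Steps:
(-21 - 7)*(T(M(-2), -6) + 47) = (-21 - 7)*(4*(-6) + 47) = -28*(-24 + 47) = -28*23 = -644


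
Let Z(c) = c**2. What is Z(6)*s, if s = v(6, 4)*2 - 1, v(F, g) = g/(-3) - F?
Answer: -564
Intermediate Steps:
v(F, g) = -F - g/3 (v(F, g) = g*(-1/3) - F = -g/3 - F = -F - g/3)
s = -47/3 (s = (-1*6 - 1/3*4)*2 - 1 = (-6 - 4/3)*2 - 1 = -22/3*2 - 1 = -44/3 - 1 = -47/3 ≈ -15.667)
Z(6)*s = 6**2*(-47/3) = 36*(-47/3) = -564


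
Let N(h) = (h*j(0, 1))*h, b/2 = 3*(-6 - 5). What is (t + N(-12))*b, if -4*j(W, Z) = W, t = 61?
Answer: -4026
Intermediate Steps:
j(W, Z) = -W/4
b = -66 (b = 2*(3*(-6 - 5)) = 2*(3*(-11)) = 2*(-33) = -66)
N(h) = 0 (N(h) = (h*(-¼*0))*h = (h*0)*h = 0*h = 0)
(t + N(-12))*b = (61 + 0)*(-66) = 61*(-66) = -4026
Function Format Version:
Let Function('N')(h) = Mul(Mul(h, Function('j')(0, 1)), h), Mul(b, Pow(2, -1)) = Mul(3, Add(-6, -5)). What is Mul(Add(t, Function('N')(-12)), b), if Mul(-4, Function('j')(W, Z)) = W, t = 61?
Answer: -4026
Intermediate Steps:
Function('j')(W, Z) = Mul(Rational(-1, 4), W)
b = -66 (b = Mul(2, Mul(3, Add(-6, -5))) = Mul(2, Mul(3, -11)) = Mul(2, -33) = -66)
Function('N')(h) = 0 (Function('N')(h) = Mul(Mul(h, Mul(Rational(-1, 4), 0)), h) = Mul(Mul(h, 0), h) = Mul(0, h) = 0)
Mul(Add(t, Function('N')(-12)), b) = Mul(Add(61, 0), -66) = Mul(61, -66) = -4026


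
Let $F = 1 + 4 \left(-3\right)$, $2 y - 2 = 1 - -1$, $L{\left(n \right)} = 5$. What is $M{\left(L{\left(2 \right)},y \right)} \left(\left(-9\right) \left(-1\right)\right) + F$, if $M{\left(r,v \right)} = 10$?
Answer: $79$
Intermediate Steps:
$y = 2$ ($y = 1 + \frac{1 - -1}{2} = 1 + \frac{1 + 1}{2} = 1 + \frac{1}{2} \cdot 2 = 1 + 1 = 2$)
$F = -11$ ($F = 1 - 12 = -11$)
$M{\left(L{\left(2 \right)},y \right)} \left(\left(-9\right) \left(-1\right)\right) + F = 10 \left(\left(-9\right) \left(-1\right)\right) - 11 = 10 \cdot 9 - 11 = 90 - 11 = 79$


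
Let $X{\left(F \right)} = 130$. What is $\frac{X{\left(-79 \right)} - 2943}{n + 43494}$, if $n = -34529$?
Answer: $- \frac{2813}{8965} \approx -0.31378$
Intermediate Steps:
$\frac{X{\left(-79 \right)} - 2943}{n + 43494} = \frac{130 - 2943}{-34529 + 43494} = - \frac{2813}{8965}$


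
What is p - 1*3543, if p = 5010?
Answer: 1467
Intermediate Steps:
p - 1*3543 = 5010 - 1*3543 = 5010 - 3543 = 1467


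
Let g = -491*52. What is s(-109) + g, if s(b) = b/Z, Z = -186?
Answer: -4748843/186 ≈ -25531.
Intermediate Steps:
g = -25532
s(b) = -b/186 (s(b) = b/(-186) = b*(-1/186) = -b/186)
s(-109) + g = -1/186*(-109) - 25532 = 109/186 - 25532 = -4748843/186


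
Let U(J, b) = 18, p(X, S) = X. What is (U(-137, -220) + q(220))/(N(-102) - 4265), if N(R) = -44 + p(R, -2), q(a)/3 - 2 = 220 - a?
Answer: -24/4411 ≈ -0.0054409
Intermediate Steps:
q(a) = 666 - 3*a (q(a) = 6 + 3*(220 - a) = 6 + (660 - 3*a) = 666 - 3*a)
N(R) = -44 + R
(U(-137, -220) + q(220))/(N(-102) - 4265) = (18 + (666 - 3*220))/((-44 - 102) - 4265) = (18 + (666 - 660))/(-146 - 4265) = (18 + 6)/(-4411) = 24*(-1/4411) = -24/4411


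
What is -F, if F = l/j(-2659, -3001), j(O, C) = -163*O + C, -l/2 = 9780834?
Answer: 232877/5124 ≈ 45.448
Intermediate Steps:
l = -19561668 (l = -2*9780834 = -19561668)
j(O, C) = C - 163*O
F = -232877/5124 (F = -19561668/(-3001 - 163*(-2659)) = -19561668/(-3001 + 433417) = -19561668/430416 = -19561668*1/430416 = -232877/5124 ≈ -45.448)
-F = -1*(-232877/5124) = 232877/5124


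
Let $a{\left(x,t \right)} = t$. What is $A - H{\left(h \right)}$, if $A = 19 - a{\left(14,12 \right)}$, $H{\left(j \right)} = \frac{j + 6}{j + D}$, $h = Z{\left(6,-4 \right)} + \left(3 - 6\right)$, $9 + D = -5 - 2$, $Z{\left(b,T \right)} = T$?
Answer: $\frac{160}{23} \approx 6.9565$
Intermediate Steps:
$D = -16$ ($D = -9 - 7 = -16$)
$h = -7$ ($h = -4 + \left(3 - 6\right) = -4 - 3 = -7$)
$H{\left(j \right)} = \frac{6 + j}{-16 + j}$ ($H{\left(j \right)} = \frac{j + 6}{j - 16} = \frac{6 + j}{-16 + j}$)
$A = 7$ ($A = 19 - 12 = 7$)
$A - H{\left(h \right)} = 7 - \frac{6 - 7}{-16 - 7} = 7 - \frac{1}{-23} \left(-1\right) = 7 - \left(- \frac{1}{23}\right) \left(-1\right) = 7 - \frac{1}{23} = \frac{160}{23}$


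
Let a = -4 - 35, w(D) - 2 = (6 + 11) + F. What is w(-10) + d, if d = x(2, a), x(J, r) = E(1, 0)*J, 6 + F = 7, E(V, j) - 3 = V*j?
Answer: 26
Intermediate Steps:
E(V, j) = 3 + V*j
F = 1 (F = -6 + 7 = 1)
w(D) = 20 (w(D) = 2 + ((6 + 11) + 1) = 2 + (17 + 1) = 2 + 18 = 20)
a = -39
x(J, r) = 3*J (x(J, r) = (3 + 1*0)*J = (3 + 0)*J = 3*J)
d = 6 (d = 3*2 = 6)
w(-10) + d = 20 + 6 = 26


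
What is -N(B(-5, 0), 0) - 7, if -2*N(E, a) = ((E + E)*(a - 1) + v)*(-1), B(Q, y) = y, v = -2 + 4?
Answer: -8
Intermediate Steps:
v = 2
N(E, a) = 1 + E*(-1 + a) (N(E, a) = -((E + E)*(a - 1) + 2)*(-1)/2 = -((2*E)*(-1 + a) + 2)*(-1)/2 = -(2*E*(-1 + a) + 2)*(-1)/2 = -(2 + 2*E*(-1 + a))*(-1)/2 = -(-2 - 2*E*(-1 + a))/2 = 1 + E*(-1 + a))
-N(B(-5, 0), 0) - 7 = -(1 - 1*0 + 0*0) - 7 = -(1 + 0 + 0) - 7 = -1*1 - 7 = -1 - 7 = -8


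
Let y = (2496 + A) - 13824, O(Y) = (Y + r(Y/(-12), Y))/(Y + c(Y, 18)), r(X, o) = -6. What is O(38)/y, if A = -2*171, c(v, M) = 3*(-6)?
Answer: -4/29175 ≈ -0.00013710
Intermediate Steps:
c(v, M) = -18
A = -342
O(Y) = (-6 + Y)/(-18 + Y) (O(Y) = (Y - 6)/(Y - 18) = (-6 + Y)/(-18 + Y))
y = -11670 (y = (2496 - 342) - 13824 = 2154 - 13824 = -11670)
O(38)/y = ((-6 + 38)/(-18 + 38))/(-11670) = (32/20)*(-1/11670) = ((1/20)*32)*(-1/11670) = (8/5)*(-1/11670) = -4/29175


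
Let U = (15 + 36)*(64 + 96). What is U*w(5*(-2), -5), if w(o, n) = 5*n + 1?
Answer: -195840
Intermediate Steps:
w(o, n) = 1 + 5*n
U = 8160 (U = 51*160 = 8160)
U*w(5*(-2), -5) = 8160*(1 + 5*(-5)) = 8160*(1 - 25) = 8160*(-24) = -195840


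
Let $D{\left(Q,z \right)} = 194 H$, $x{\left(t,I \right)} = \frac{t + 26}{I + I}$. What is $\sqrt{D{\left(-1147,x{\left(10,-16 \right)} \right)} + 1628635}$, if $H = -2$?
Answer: $\sqrt{1628247} \approx 1276.0$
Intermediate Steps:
$x{\left(t,I \right)} = \frac{26 + t}{2 I}$
$D{\left(Q,z \right)} = -388$ ($D{\left(Q,z \right)} = 194 \left(-2\right) = -388$)
$\sqrt{D{\left(-1147,x{\left(10,-16 \right)} \right)} + 1628635} = \sqrt{-388 + 1628635} = \sqrt{1628247}$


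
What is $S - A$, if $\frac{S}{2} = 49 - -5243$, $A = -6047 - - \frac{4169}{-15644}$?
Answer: $\frac{260179533}{15644} \approx 16631.0$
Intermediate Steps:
$A = - \frac{94603437}{15644}$ ($A = -6047 - \left(-4169\right) \left(- \frac{1}{15644}\right) = -6047 - \frac{4169}{15644} = - \frac{94603437}{15644} \approx -6047.3$)
$S = 10584$ ($S = 2 \left(49 - -5243\right) = 2 \left(49 + 5243\right) = 2 \cdot 5292 = 10584$)
$S - A = 10584 - - \frac{94603437}{15644} = 10584 + \frac{94603437}{15644} = \frac{260179533}{15644}$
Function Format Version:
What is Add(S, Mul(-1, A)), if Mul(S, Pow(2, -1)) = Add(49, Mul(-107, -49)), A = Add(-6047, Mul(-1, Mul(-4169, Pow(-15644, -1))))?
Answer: Rational(260179533, 15644) ≈ 16631.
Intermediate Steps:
A = Rational(-94603437, 15644) (A = Add(-6047, Mul(-1, Mul(-4169, Rational(-1, 15644)))) = Add(-6047, Mul(-1, Rational(4169, 15644))) = Add(-6047, Rational(-4169, 15644)) = Rational(-94603437, 15644) ≈ -6047.3)
S = 10584 (S = Mul(2, Add(49, Mul(-107, -49))) = Mul(2, Add(49, 5243)) = Mul(2, 5292) = 10584)
Add(S, Mul(-1, A)) = Add(10584, Mul(-1, Rational(-94603437, 15644))) = Add(10584, Rational(94603437, 15644)) = Rational(260179533, 15644)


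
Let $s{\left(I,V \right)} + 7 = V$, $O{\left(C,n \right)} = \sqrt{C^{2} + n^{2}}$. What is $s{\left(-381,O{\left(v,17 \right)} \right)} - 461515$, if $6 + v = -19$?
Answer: $-461522 + \sqrt{914} \approx -4.6149 \cdot 10^{5}$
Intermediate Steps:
$v = -25$ ($v = -6 - 19 = -25$)
$s{\left(I,V \right)} = -7 + V$
$s{\left(-381,O{\left(v,17 \right)} \right)} - 461515 = \left(-7 + \sqrt{\left(-25\right)^{2} + 17^{2}}\right) - 461515 = \left(-7 + \sqrt{625 + 289}\right) - 461515 = \left(-7 + \sqrt{914}\right) - 461515 = -461522 + \sqrt{914}$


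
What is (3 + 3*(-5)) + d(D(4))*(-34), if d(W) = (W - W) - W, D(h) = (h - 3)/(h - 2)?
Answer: 5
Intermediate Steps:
D(h) = (-3 + h)/(-2 + h)
d(W) = -W (d(W) = 0 - W = -W)
(3 + 3*(-5)) + d(D(4))*(-34) = (3 + 3*(-5)) - (-3 + 4)/(-2 + 4)*(-34) = (3 - 15) - 1/2*(-34) = -12 - 1/2*(-34) = -12 - 1*½*(-34) = -12 - ½*(-34) = -12 + 17 = 5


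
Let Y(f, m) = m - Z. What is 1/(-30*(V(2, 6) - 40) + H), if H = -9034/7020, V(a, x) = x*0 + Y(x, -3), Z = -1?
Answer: 3510/4418083 ≈ 0.00079446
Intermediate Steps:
Y(f, m) = 1 + m (Y(f, m) = m - 1*(-1) = m + 1 = 1 + m)
V(a, x) = -2 (V(a, x) = x*0 + (1 - 3) = 0 - 2 = -2)
H = -4517/3510 (H = -9034*1/7020 = -4517/3510 ≈ -1.2869)
1/(-30*(V(2, 6) - 40) + H) = 1/(-30*(-2 - 40) - 4517/3510) = 1/(-30*(-42) - 4517/3510) = 1/(1260 - 4517/3510) = 1/(4418083/3510) = 3510/4418083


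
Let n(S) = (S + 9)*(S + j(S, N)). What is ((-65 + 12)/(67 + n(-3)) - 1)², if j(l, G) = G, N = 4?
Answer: 15876/5329 ≈ 2.9792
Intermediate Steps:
n(S) = (4 + S)*(9 + S) (n(S) = (S + 9)*(S + 4) = (9 + S)*(4 + S) = (4 + S)*(9 + S))
((-65 + 12)/(67 + n(-3)) - 1)² = ((-65 + 12)/(67 + (36 + (-3)² + 13*(-3))) - 1)² = (-53/(67 + (36 + 9 - 39)) - 1)² = (-53/(67 + 6) - 1)² = (-53/73 - 1)² = (-126/73)² = 15876/5329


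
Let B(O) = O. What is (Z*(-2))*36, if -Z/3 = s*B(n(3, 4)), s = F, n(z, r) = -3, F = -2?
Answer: 1296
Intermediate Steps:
s = -2
Z = -18 (Z = -(-6)*(-3) = -3*6 = -18)
(Z*(-2))*36 = -18*(-2)*36 = 36*36 = 1296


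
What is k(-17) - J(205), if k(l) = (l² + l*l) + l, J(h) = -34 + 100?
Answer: 495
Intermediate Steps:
J(h) = 66
k(l) = l + 2*l² (k(l) = (l² + l²) + l = 2*l² + l = l + 2*l²)
k(-17) - J(205) = -17*(1 + 2*(-17)) - 1*66 = -17*(1 - 34) - 66 = -17*(-33) - 66 = 561 - 66 = 495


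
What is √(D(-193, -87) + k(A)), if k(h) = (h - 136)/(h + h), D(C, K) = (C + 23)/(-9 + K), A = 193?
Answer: √10290567/2316 ≈ 1.3851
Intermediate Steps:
D(C, K) = (23 + C)/(-9 + K)
k(h) = (-136 + h)/(2*h) (k(h) = (-136 + h)/((2*h)) = (-136 + h)*(1/(2*h)) = (-136 + h)/(2*h))
√(D(-193, -87) + k(A)) = √((23 - 193)/(-9 - 87) + (½)*(-136 + 193)/193) = √(-170/(-96) + (½)*(1/193)*57) = √(-1/96*(-170) + 57/386) = √(85/48 + 57/386) = √(17773/9264) = √10290567/2316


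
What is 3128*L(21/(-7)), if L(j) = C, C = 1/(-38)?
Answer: -1564/19 ≈ -82.316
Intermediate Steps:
C = -1/38 ≈ -0.026316
L(j) = -1/38
3128*L(21/(-7)) = 3128*(-1/38) = -1564/19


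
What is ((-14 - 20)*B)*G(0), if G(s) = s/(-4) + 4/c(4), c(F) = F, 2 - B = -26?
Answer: -952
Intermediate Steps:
B = 28 (B = 2 - 1*(-26) = 2 + 26 = 28)
G(s) = 1 - s/4 (G(s) = s/(-4) + 4/4 = s*(-¼) + 4*(¼) = -s/4 + 1 = 1 - s/4)
((-14 - 20)*B)*G(0) = ((-14 - 20)*28)*(1 - ¼*0) = (-34*28)*(1 + 0) = -952*1 = -952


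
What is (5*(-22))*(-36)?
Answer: 3960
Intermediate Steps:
(5*(-22))*(-36) = -110*(-36) = 3960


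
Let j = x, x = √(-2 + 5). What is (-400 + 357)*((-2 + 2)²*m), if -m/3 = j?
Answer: 0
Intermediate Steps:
x = √3 ≈ 1.7320
j = √3 ≈ 1.7320
m = -3*√3 ≈ -5.1962
(-400 + 357)*((-2 + 2)²*m) = (-400 + 357)*((-2 + 2)²*(-3*√3)) = -43*0²*(-3*√3) = -0*(-3*√3) = -43*0 = 0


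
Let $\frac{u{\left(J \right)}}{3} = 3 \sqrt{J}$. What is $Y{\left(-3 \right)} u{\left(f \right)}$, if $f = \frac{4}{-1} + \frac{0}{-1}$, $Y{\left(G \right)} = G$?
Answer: $- 54 i \approx - 54.0 i$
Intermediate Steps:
$f = -4$ ($f = 4 \left(-1\right) + 0 \left(-1\right) = -4 + 0 = -4$)
$u{\left(J \right)} = 9 \sqrt{J}$ ($u{\left(J \right)} = 3 \cdot 3 \sqrt{J} = 9 \sqrt{J}$)
$Y{\left(-3 \right)} u{\left(f \right)} = - 3 \cdot 9 \sqrt{-4} = - 3 \cdot 9 \cdot 2 i = - 3 \cdot 18 i = - 54 i$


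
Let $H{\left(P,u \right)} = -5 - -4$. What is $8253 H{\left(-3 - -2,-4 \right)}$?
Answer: $-8253$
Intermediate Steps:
$H{\left(P,u \right)} = -1$ ($H{\left(P,u \right)} = -5 + 4 = -1$)
$8253 H{\left(-3 - -2,-4 \right)} = 8253 \left(-1\right) = -8253$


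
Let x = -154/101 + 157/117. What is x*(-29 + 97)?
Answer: -146948/11817 ≈ -12.435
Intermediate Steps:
x = -2161/11817 (x = -154*1/101 + 157*(1/117) = -154/101 + 157/117 = -2161/11817 ≈ -0.18287)
x*(-29 + 97) = -2161*(-29 + 97)/11817 = -2161/11817*68 = -146948/11817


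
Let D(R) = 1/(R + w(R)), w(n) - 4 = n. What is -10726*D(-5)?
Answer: 5363/3 ≈ 1787.7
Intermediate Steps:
w(n) = 4 + n
D(R) = 1/(4 + 2*R) (D(R) = 1/(R + (4 + R)) = 1/(4 + 2*R))
-10726*D(-5) = -5363/(2 - 5) = -5363/(-3) = -5363*(-1)/3 = -10726*(-1/6) = 5363/3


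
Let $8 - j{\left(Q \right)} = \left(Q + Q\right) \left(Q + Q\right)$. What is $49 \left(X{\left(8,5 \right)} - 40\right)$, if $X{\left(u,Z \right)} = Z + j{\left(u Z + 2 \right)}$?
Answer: $-347067$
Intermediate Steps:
$j{\left(Q \right)} = 8 - 4 Q^{2}$ ($j{\left(Q \right)} = 8 - \left(Q + Q\right) \left(Q + Q\right) = 8 - 2 Q 2 Q = 8 - 4 Q^{2}$)
$X{\left(u,Z \right)} = 8 + Z - 4 \left(2 + Z u\right)^{2}$ ($X{\left(u,Z \right)} = Z - \left(-8 + 4 \left(u Z + 2\right)^{2}\right) = Z - \left(-8 + 4 \left(Z u + 2\right)^{2}\right) = Z - \left(-8 + 4 \left(2 + Z u\right)^{2}\right) = 8 + Z - 4 \left(2 + Z u\right)^{2}$)
$49 \left(X{\left(8,5 \right)} - 40\right) = 49 \left(\left(8 + 5 - 4 \left(2 + 5 \cdot 8\right)^{2}\right) - 40\right) = 49 \left(\left(8 + 5 - 4 \left(2 + 40\right)^{2}\right) - 40\right) = 49 \left(\left(8 + 5 - 4 \cdot 42^{2}\right) - 40\right) = 49 \left(\left(8 + 5 - 7056\right) - 40\right) = 49 \left(-7043 - 40\right) = 49 \left(-7083\right) = -347067$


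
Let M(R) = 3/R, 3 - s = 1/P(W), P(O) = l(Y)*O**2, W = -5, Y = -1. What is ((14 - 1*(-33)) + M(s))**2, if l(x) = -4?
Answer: 208715809/90601 ≈ 2303.7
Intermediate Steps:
P(O) = -4*O**2
s = 301/100 (s = 3 - 1/((-4*(-5)**2)) = 3 - 1/((-4*25)) = 3 - 1/(-100) = 3 - 1*(-1/100) = 3 + 1/100 = 301/100 ≈ 3.0100)
((14 - 1*(-33)) + M(s))**2 = ((14 - 1*(-33)) + 3/(301/100))**2 = ((14 + 33) + 3*(100/301))**2 = (47 + 300/301)**2 = (14447/301)**2 = 208715809/90601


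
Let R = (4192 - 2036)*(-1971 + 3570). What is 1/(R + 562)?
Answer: 1/3448006 ≈ 2.9002e-7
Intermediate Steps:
R = 3447444 (R = 2156*1599 = 3447444)
1/(R + 562) = 1/(3447444 + 562) = 1/3448006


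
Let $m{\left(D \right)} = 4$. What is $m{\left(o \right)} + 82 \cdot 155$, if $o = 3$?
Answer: $12714$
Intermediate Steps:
$m{\left(o \right)} + 82 \cdot 155 = 4 + 82 \cdot 155 = 4 + 12710 = 12714$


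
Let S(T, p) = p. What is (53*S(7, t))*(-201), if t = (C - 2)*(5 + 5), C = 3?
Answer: -106530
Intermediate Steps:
t = 10 (t = (3 - 2)*(5 + 5) = 1*10 = 10)
(53*S(7, t))*(-201) = (53*10)*(-201) = 530*(-201) = -106530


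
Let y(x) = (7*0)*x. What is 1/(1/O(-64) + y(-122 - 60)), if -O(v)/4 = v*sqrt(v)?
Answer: 2048*I ≈ 2048.0*I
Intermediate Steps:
O(v) = -4*v**(3/2) (O(v) = -4*v*sqrt(v) = -4*v**(3/2))
y(x) = 0 (y(x) = 0*x = 0)
1/(1/O(-64) + y(-122 - 60)) = 1/(1/(-(-2048)*I) + 0) = 1/(1/(2048*I) + 0) = 1/(-I/2048 + 0) = 1/(-I/2048) = 2048*I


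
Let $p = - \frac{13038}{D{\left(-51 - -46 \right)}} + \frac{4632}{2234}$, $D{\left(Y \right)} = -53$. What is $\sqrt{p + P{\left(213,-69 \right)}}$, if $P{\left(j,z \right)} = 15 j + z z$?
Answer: $\frac{5 \sqrt{409445286}}{1117} \approx 90.576$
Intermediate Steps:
$P{\left(j,z \right)} = z^{2} + 15 j$ ($P{\left(j,z \right)} = 15 j + z^{2} = z^{2} + 15 j$)
$p = \frac{277098}{1117}$ ($p = - \frac{13038}{-53} + \frac{4632}{2234} = \left(-13038\right) \left(- \frac{1}{53}\right) + 4632 \cdot \frac{1}{2234} = 246 + \frac{2316}{1117} = \frac{277098}{1117} \approx 248.07$)
$\sqrt{p + P{\left(213,-69 \right)}} = \sqrt{\frac{277098}{1117} + \left(\left(-69\right)^{2} + 15 \cdot 213\right)} = \sqrt{\frac{277098}{1117} + \left(4761 + 3195\right)} = \sqrt{\frac{277098}{1117} + 7956} = \sqrt{\frac{9163950}{1117}} = \frac{5 \sqrt{409445286}}{1117}$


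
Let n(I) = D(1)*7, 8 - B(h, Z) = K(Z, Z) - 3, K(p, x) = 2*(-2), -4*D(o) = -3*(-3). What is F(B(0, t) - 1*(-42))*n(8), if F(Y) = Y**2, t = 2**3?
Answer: -204687/4 ≈ -51172.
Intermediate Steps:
D(o) = -9/4 (D(o) = -(-3)*(-3)/4 = -1/4*9 = -9/4)
K(p, x) = -4
t = 8
B(h, Z) = 15 (B(h, Z) = 8 - (-4 - 3) = 8 - 1*(-7) = 8 + 7 = 15)
n(I) = -63/4 (n(I) = -9/4*7 = -63/4)
F(B(0, t) - 1*(-42))*n(8) = (15 - 1*(-42))**2*(-63/4) = (15 + 42)**2*(-63/4) = 57**2*(-63/4) = 3249*(-63/4) = -204687/4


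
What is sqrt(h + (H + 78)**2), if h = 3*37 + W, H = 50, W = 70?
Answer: sqrt(16565) ≈ 128.71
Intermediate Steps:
h = 181 (h = 3*37 + 70 = 111 + 70 = 181)
sqrt(h + (H + 78)**2) = sqrt(181 + (50 + 78)**2) = sqrt(181 + 128**2) = sqrt(181 + 16384) = sqrt(16565)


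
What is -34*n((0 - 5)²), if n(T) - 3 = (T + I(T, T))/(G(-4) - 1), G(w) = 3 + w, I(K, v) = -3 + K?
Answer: 697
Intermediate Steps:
n(T) = 9/2 - T (n(T) = 3 + (T + (-3 + T))/((3 - 4) - 1) = 3 + (-3 + 2*T)/(-1 - 1) = 3 + (-3 + 2*T)/(-2) = 3 + (-3 + 2*T)*(-½) = 3 + (3/2 - T) = 9/2 - T)
-34*n((0 - 5)²) = -34*(9/2 - (0 - 5)²) = -34*(9/2 - 1*(-5)²) = -34*(9/2 - 1*25) = -34*(9/2 - 25) = -34*(-41/2) = 697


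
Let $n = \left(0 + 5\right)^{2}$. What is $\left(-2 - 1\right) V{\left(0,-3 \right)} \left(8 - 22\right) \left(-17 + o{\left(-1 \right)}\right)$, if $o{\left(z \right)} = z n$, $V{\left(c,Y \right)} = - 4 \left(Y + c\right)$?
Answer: $-21168$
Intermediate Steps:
$V{\left(c,Y \right)} = - 4 Y - 4 c$
$n = 25$ ($n = 5^{2} = 25$)
$o{\left(z \right)} = 25 z$ ($o{\left(z \right)} = z 25 = 25 z$)
$\left(-2 - 1\right) V{\left(0,-3 \right)} \left(8 - 22\right) \left(-17 + o{\left(-1 \right)}\right) = \left(-2 - 1\right) \left(\left(-4\right) \left(-3\right) - 0\right) \left(8 - 22\right) \left(-17 + 25 \left(-1\right)\right) = - 3 \left(12 + 0\right) \left(- 14 \left(-17 - 25\right)\right) = \left(-3\right) 12 \left(\left(-14\right) \left(-42\right)\right) = \left(-36\right) 588 = -21168$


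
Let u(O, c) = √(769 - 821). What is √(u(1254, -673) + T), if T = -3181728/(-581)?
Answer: √(1848583968 + 675122*I*√13)/581 ≈ 74.002 + 0.048722*I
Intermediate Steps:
u(O, c) = 2*I*√13 (u(O, c) = √(-52) = 2*I*√13)
T = 3181728/581 (T = -3181728*(-1)/581 = -2208*(-1441/581) = 3181728/581 ≈ 5476.3)
√(u(1254, -673) + T) = √(2*I*√13 + 3181728/581) = √(3181728/581 + 2*I*√13)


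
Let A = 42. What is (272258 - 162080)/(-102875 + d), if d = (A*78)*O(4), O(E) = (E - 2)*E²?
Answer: 110178/1957 ≈ 56.299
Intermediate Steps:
O(E) = E²*(-2 + E) (O(E) = (-2 + E)*E² = E²*(-2 + E))
d = 104832 (d = (42*78)*(4²*(-2 + 4)) = 3276*(16*2) = 3276*32 = 104832)
(272258 - 162080)/(-102875 + d) = (272258 - 162080)/(-102875 + 104832) = 110178/1957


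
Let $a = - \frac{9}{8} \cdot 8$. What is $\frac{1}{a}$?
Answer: $- \frac{1}{9} \approx -0.11111$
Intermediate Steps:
$a = -9$ ($a = \left(-9\right) \frac{1}{8} \cdot 8 = \left(- \frac{9}{8}\right) 8 = -9$)
$\frac{1}{a} = \frac{1}{-9} = - \frac{1}{9}$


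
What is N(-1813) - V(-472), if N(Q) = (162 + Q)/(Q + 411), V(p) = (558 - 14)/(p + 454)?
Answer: 396203/12618 ≈ 31.400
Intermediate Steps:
V(p) = 544/(454 + p)
N(Q) = (162 + Q)/(411 + Q)
N(-1813) - V(-472) = (162 - 1813)/(411 - 1813) - 544/(454 - 472) = -1651/(-1402) - 544/(-18) = -1/1402*(-1651) - 544*(-1)/18 = 1651/1402 - 1*(-272/9) = 1651/1402 + 272/9 = 396203/12618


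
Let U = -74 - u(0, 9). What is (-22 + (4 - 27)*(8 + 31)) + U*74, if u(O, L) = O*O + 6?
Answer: -6839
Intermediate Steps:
u(O, L) = 6 + O**2 (u(O, L) = O**2 + 6 = 6 + O**2)
U = -80 (U = -74 - (6 + 0**2) = -74 - (6 + 0) = -74 - 1*6 = -74 - 6 = -80)
(-22 + (4 - 27)*(8 + 31)) + U*74 = (-22 + (4 - 27)*(8 + 31)) - 80*74 = (-22 - 23*39) - 5920 = (-22 - 897) - 5920 = -919 - 5920 = -6839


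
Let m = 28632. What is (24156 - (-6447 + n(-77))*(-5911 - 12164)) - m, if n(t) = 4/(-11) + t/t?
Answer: -1281747486/11 ≈ -1.1652e+8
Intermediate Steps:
n(t) = 7/11 (n(t) = 4*(-1/11) + 1 = -4/11 + 1 = 7/11)
(24156 - (-6447 + n(-77))*(-5911 - 12164)) - m = (24156 - (-6447 + 7/11)*(-5911 - 12164)) - 1*28632 = (24156 - (-70910)*(-18075)/11) - 28632 = (24156 - 1*1281698250/11) - 28632 = (24156 - 1281698250/11) - 28632 = -1281432534/11 - 28632 = -1281747486/11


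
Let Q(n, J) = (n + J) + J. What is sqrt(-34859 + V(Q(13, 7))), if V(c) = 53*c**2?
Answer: sqrt(3778) ≈ 61.465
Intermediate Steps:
Q(n, J) = n + 2*J (Q(n, J) = (J + n) + J = n + 2*J)
sqrt(-34859 + V(Q(13, 7))) = sqrt(-34859 + 53*(13 + 2*7)**2) = sqrt(-34859 + 53*(13 + 14)**2) = sqrt(-34859 + 53*27**2) = sqrt(-34859 + 53*729) = sqrt(-34859 + 38637) = sqrt(3778)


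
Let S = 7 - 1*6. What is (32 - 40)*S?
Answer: -8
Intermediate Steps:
S = 1 (S = 7 - 6 = 1)
(32 - 40)*S = (32 - 40)*1 = -8*1 = -8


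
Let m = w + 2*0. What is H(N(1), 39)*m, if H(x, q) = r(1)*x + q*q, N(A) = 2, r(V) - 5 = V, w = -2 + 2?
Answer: 0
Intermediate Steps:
w = 0
r(V) = 5 + V
H(x, q) = q**2 + 6*x (H(x, q) = (5 + 1)*x + q*q = 6*x + q**2 = q**2 + 6*x)
m = 0 (m = 0 + 2*0 = 0 + 0 = 0)
H(N(1), 39)*m = (39**2 + 6*2)*0 = (1521 + 12)*0 = 1533*0 = 0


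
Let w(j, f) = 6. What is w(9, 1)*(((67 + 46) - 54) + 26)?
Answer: 510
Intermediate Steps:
w(9, 1)*(((67 + 46) - 54) + 26) = 6*(((67 + 46) - 54) + 26) = 6*((113 - 54) + 26) = 6*(59 + 26) = 6*85 = 510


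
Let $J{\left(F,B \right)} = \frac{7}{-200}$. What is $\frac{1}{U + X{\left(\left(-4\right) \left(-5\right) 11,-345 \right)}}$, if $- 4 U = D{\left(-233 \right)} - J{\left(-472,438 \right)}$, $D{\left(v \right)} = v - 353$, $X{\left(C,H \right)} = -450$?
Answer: $- \frac{800}{242807} \approx -0.0032948$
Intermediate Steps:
$D{\left(v \right)} = -353 + v$ ($D{\left(v \right)} = v - 353 = -353 + v$)
$J{\left(F,B \right)} = - \frac{7}{200}$ ($J{\left(F,B \right)} = 7 \left(- \frac{1}{200}\right) = - \frac{7}{200}$)
$U = \frac{117193}{800}$ ($U = - \frac{\left(-353 - 233\right) - - \frac{7}{200}}{4} = - \frac{-586 + \frac{7}{200}}{4} = \left(- \frac{1}{4}\right) \left(- \frac{117193}{200}\right) = \frac{117193}{800} \approx 146.49$)
$\frac{1}{U + X{\left(\left(-4\right) \left(-5\right) 11,-345 \right)}} = \frac{1}{\frac{117193}{800} - 450} = \frac{1}{- \frac{242807}{800}} = - \frac{800}{242807}$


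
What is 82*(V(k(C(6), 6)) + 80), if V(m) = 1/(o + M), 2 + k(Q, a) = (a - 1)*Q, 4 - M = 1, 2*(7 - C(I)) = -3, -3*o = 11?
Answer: 6437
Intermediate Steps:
o = -11/3 (o = -⅓*11 = -11/3 ≈ -3.6667)
C(I) = 17/2 (C(I) = 7 - ½*(-3) = 7 + 3/2 = 17/2)
M = 3 (M = 4 - 1*1 = 4 - 1 = 3)
k(Q, a) = -2 + Q*(-1 + a) (k(Q, a) = -2 + (a - 1)*Q = -2 + (-1 + a)*Q = -2 + Q*(-1 + a))
V(m) = -3/2 (V(m) = 1/(-11/3 + 3) = 1/(-⅔) = -3/2)
82*(V(k(C(6), 6)) + 80) = 82*(-3/2 + 80) = 82*(157/2) = 6437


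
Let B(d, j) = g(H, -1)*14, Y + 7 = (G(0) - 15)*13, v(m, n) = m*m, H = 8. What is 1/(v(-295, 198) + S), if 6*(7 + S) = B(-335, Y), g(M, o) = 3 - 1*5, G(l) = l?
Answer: 3/261040 ≈ 1.1492e-5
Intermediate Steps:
v(m, n) = m**2
g(M, o) = -2 (g(M, o) = 3 - 5 = -2)
Y = -202 (Y = -7 + (0 - 15)*13 = -7 - 15*13 = -7 - 195 = -202)
B(d, j) = -28 (B(d, j) = -2*14 = -28)
S = -35/3 (S = -7 + (1/6)*(-28) = -7 - 14/3 = -35/3 ≈ -11.667)
1/(v(-295, 198) + S) = 1/((-295)**2 - 35/3) = 1/(87025 - 35/3) = 1/(261040/3) = 3/261040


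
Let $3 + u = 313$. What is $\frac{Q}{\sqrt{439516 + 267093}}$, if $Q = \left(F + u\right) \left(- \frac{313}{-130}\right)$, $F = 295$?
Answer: $\frac{37873 \sqrt{706609}}{18371834} \approx 1.7329$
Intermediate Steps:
$u = 310$ ($u = -3 + 313 = 310$)
$Q = \frac{37873}{26}$ ($Q = \left(295 + 310\right) \left(- \frac{313}{-130}\right) = 605 \left(\left(-313\right) \left(- \frac{1}{130}\right)\right) = 605 \cdot \frac{313}{130} = \frac{37873}{26} \approx 1456.7$)
$\frac{Q}{\sqrt{439516 + 267093}} = \frac{37873}{26 \sqrt{439516 + 267093}} = \frac{37873}{26 \sqrt{706609}} = \frac{37873 \frac{\sqrt{706609}}{706609}}{26} = \frac{37873 \sqrt{706609}}{18371834}$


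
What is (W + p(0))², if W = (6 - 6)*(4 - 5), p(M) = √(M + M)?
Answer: 0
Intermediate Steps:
p(M) = √2*√M (p(M) = √(2*M) = √2*√M)
W = 0 (W = 0*(-1) = 0)
(W + p(0))² = (0 + √2*√0)² = (0 + √2*0)² = (0 + 0)² = 0² = 0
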